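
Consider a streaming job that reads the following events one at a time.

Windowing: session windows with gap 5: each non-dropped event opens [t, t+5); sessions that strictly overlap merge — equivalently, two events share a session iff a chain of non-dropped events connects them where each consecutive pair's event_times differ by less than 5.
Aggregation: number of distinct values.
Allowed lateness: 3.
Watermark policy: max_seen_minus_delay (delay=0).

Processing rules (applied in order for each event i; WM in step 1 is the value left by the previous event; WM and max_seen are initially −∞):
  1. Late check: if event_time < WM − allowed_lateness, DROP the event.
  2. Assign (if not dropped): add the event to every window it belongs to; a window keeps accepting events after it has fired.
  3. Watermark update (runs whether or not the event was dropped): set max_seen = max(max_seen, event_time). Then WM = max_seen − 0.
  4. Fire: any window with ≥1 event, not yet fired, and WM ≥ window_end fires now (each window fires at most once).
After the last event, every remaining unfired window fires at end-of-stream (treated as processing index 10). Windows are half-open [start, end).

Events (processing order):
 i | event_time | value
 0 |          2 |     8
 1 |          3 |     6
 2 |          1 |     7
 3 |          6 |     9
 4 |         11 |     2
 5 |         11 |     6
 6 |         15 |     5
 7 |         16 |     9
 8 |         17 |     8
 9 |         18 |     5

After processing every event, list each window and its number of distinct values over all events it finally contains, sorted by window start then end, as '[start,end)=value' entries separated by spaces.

[1,11)=4 [11,23)=5

i=0 t=2 v=8: → [2,7); WM=2
i=1 t=3 v=6: → [2,8); WM=3
i=2 t=1 v=7: → [1,8); WM=3
i=3 t=6 v=9: → [1,11); WM=6
i=4 t=11 v=2: → [11,16); WM=11
i=5 t=11 v=6: → [11,16); WM=11
i=6 t=15 v=5: → [11,20); WM=15
i=7 t=16 v=9: → [11,21); WM=16
i=8 t=17 v=8: → [11,22); WM=17
i=9 t=18 v=5: → [11,23); WM=18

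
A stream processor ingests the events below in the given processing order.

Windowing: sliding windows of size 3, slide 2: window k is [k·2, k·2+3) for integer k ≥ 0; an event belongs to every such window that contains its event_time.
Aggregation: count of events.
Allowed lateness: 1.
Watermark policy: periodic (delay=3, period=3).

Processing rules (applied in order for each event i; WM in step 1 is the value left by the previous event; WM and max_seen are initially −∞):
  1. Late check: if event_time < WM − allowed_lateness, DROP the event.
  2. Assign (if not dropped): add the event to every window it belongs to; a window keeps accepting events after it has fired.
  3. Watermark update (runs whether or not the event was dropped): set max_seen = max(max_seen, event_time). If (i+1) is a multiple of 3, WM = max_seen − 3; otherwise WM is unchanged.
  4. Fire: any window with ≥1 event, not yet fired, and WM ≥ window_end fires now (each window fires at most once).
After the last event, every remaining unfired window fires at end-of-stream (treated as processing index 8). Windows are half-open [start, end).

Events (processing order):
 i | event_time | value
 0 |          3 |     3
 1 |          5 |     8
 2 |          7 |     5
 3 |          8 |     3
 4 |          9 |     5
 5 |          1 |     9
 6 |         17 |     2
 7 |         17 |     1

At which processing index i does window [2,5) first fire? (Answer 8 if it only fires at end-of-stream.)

i=0 t=3 v=3: → [2,5); WM=−∞
i=1 t=5 v=8: → [4,7); WM=−∞
i=2 t=7 v=5: → [6,9); WM=4
i=3 t=8 v=3: → [8,11),[6,9); WM=4
i=4 t=9 v=5: → [8,11); WM=4
i=5 t=1 v=9: DROP (t<4-1); WM=6; [2,5) fires=1
i=6 t=17 v=2: → [16,19); WM=6
i=7 t=17 v=1: → [16,19); WM=6

5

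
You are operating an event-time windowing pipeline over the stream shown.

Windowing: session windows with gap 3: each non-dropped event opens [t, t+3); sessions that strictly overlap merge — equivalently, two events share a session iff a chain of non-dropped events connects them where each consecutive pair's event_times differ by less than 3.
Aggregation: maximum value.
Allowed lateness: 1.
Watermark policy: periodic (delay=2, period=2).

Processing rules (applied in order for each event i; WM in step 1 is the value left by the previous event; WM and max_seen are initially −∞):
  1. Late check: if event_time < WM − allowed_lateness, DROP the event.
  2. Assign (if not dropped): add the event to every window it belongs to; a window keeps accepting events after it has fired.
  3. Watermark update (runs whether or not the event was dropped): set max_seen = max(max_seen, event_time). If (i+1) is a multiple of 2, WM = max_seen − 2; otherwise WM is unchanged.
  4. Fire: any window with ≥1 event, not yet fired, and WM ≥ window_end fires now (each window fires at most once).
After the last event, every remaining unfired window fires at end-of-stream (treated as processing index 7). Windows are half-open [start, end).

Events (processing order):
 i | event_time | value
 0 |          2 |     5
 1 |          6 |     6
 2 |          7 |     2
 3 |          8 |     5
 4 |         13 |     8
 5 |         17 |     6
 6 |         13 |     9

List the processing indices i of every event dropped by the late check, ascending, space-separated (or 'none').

i=0 t=2 v=5: → [2,5); WM=−∞
i=1 t=6 v=6: → [6,9); WM=4
i=2 t=7 v=2: → [6,10); WM=4
i=3 t=8 v=5: → [6,11); WM=6
i=4 t=13 v=8: → [13,16); WM=6
i=5 t=17 v=6: → [17,20); WM=15
i=6 t=13 v=9: DROP (t<15-1); WM=15

6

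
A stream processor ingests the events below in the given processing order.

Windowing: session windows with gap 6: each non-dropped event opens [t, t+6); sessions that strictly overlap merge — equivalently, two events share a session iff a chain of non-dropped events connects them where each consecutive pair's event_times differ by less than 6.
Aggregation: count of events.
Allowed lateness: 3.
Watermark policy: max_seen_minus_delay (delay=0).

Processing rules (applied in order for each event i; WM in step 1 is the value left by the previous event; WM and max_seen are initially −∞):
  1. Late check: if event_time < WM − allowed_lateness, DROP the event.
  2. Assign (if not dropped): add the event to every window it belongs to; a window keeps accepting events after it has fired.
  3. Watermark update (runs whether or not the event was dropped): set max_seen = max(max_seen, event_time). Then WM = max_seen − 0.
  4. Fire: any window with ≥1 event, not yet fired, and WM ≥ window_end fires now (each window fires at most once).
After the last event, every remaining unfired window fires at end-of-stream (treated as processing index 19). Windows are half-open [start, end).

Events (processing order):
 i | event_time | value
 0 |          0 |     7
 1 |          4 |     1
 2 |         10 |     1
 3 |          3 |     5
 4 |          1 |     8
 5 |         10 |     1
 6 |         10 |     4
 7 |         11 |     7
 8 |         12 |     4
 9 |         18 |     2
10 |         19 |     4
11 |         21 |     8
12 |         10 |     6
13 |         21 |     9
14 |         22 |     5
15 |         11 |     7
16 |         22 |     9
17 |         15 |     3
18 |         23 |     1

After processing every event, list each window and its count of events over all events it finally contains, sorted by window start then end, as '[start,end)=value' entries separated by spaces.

[0,10)=2 [10,18)=5 [18,29)=7

i=0 t=0 v=7: → [0,6); WM=0
i=1 t=4 v=1: → [0,10); WM=4
i=2 t=10 v=1: → [10,16); WM=10
i=3 t=3 v=5: DROP (t<10-3); WM=10
i=4 t=1 v=8: DROP (t<10-3); WM=10
i=5 t=10 v=1: → [10,16); WM=10
i=6 t=10 v=4: → [10,16); WM=10
i=7 t=11 v=7: → [10,17); WM=11
i=8 t=12 v=4: → [10,18); WM=12
i=9 t=18 v=2: → [18,24); WM=18
i=10 t=19 v=4: → [18,25); WM=19
i=11 t=21 v=8: → [18,27); WM=21
i=12 t=10 v=6: DROP (t<21-3); WM=21
i=13 t=21 v=9: → [18,27); WM=21
i=14 t=22 v=5: → [18,28); WM=22
i=15 t=11 v=7: DROP (t<22-3); WM=22
i=16 t=22 v=9: → [18,28); WM=22
i=17 t=15 v=3: DROP (t<22-3); WM=22
i=18 t=23 v=1: → [18,29); WM=23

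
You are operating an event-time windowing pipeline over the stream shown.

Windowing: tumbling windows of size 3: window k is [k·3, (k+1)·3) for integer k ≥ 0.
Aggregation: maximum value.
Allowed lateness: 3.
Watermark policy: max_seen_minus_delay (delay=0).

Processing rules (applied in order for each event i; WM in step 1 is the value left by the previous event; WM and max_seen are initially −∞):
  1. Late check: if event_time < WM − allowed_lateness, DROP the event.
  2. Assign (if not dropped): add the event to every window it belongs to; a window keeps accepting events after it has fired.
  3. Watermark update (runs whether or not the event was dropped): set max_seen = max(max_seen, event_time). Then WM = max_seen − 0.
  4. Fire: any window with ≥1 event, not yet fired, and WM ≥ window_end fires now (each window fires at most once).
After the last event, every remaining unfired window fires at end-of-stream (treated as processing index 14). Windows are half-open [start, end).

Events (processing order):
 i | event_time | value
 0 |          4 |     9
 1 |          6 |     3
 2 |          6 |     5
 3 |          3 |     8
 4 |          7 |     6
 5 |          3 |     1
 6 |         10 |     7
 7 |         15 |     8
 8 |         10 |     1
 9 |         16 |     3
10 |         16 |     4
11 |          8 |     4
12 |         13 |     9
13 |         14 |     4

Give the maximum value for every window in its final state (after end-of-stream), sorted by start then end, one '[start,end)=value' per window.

[3,6)=9 [6,9)=6 [9,12)=7 [12,15)=9 [15,18)=8

i=0 t=4 v=9: → [3,6); WM=4
i=1 t=6 v=3: → [6,9); WM=6; [3,6) fires=9
i=2 t=6 v=5: → [6,9); WM=6
i=3 t=3 v=8: → [3,6); WM=6
i=4 t=7 v=6: → [6,9); WM=7
i=5 t=3 v=1: DROP (t<7-3); WM=7
i=6 t=10 v=7: → [9,12); WM=10; [6,9) fires=6
i=7 t=15 v=8: → [15,18); WM=15; [9,12) fires=7
i=8 t=10 v=1: DROP (t<15-3); WM=15
i=9 t=16 v=3: → [15,18); WM=16
i=10 t=16 v=4: → [15,18); WM=16
i=11 t=8 v=4: DROP (t<16-3); WM=16
i=12 t=13 v=9: → [12,15); WM=16; [12,15) fires=9
i=13 t=14 v=4: → [12,15); WM=16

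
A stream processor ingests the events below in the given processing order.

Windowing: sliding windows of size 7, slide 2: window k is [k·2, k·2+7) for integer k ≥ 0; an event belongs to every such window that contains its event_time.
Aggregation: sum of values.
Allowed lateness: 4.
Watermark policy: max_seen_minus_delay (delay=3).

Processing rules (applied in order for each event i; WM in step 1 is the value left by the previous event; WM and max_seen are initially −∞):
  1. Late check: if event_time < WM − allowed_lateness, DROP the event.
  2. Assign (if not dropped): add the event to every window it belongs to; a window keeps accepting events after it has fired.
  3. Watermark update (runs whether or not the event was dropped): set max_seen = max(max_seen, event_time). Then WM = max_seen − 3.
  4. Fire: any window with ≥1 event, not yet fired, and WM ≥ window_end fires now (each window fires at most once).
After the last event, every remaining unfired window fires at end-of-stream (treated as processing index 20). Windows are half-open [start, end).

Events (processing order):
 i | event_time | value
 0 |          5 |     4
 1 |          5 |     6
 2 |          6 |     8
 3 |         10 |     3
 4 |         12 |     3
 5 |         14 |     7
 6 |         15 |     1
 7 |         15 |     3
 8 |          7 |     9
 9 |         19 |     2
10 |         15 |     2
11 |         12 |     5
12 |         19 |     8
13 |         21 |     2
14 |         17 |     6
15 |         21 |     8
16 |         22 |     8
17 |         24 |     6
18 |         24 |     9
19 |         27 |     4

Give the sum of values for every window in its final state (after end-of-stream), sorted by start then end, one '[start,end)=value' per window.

[0,7)=18 [2,9)=18 [4,11)=21 [6,13)=19 [8,15)=18 [10,17)=24 [12,19)=27 [14,21)=29 [16,23)=34 [18,25)=43 [20,27)=33 [22,29)=27 [24,31)=19 [26,33)=4

i=0 t=5 v=4: → [4,11),[2,9),[0,7); WM=2
i=1 t=5 v=6: → [4,11),[2,9),[0,7); WM=2
i=2 t=6 v=8: → [6,13),[4,11),[2,9),[0,7); WM=3
i=3 t=10 v=3: → [10,17),[8,15),[6,13),[4,11); WM=7; [0,7) fires=18
i=4 t=12 v=3: → [12,19),[10,17),[8,15),[6,13); WM=9; [2,9) fires=18
i=5 t=14 v=7: → [14,21),[12,19),[10,17),[8,15); WM=11; [4,11) fires=21
i=6 t=15 v=1: → [14,21),[12,19),[10,17); WM=12
i=7 t=15 v=3: → [14,21),[12,19),[10,17); WM=12
i=8 t=7 v=9: DROP (t<12-4); WM=12
i=9 t=19 v=2: → [18,25),[16,23),[14,21); WM=16; [6,13) fires=14 [8,15) fires=13
i=10 t=15 v=2: → [14,21),[12,19),[10,17); WM=16
i=11 t=12 v=5: → [12,19),[10,17),[8,15),[6,13); WM=16
i=12 t=19 v=8: → [18,25),[16,23),[14,21); WM=16
i=13 t=21 v=2: → [20,27),[18,25),[16,23); WM=18; [10,17) fires=24
i=14 t=17 v=6: → [16,23),[14,21),[12,19); WM=18
i=15 t=21 v=8: → [20,27),[18,25),[16,23); WM=18
i=16 t=22 v=8: → [22,29),[20,27),[18,25),[16,23); WM=19; [12,19) fires=27
i=17 t=24 v=6: → [24,31),[22,29),[20,27),[18,25); WM=21; [14,21) fires=29
i=18 t=24 v=9: → [24,31),[22,29),[20,27),[18,25); WM=21
i=19 t=27 v=4: → [26,33),[24,31),[22,29); WM=24; [16,23) fires=34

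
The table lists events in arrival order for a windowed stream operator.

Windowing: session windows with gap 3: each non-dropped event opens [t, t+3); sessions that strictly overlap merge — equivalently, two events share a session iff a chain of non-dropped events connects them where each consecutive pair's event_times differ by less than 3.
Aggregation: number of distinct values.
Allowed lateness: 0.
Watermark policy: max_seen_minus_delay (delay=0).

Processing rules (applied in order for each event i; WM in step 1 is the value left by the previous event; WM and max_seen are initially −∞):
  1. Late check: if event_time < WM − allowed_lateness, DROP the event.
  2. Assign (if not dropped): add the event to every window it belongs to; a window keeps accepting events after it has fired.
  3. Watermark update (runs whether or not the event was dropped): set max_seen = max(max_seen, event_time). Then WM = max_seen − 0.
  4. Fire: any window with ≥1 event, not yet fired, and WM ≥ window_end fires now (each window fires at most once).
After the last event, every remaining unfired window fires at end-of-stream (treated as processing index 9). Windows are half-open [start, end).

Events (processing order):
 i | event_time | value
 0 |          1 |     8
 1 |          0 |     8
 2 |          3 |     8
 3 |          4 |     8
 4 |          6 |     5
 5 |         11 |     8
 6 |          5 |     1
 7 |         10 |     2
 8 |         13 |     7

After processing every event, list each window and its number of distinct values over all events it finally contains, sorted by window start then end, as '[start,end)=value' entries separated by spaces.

i=0 t=1 v=8: → [1,4); WM=1
i=1 t=0 v=8: DROP (t<1-0); WM=1
i=2 t=3 v=8: → [1,6); WM=3
i=3 t=4 v=8: → [1,7); WM=4
i=4 t=6 v=5: → [1,9); WM=6
i=5 t=11 v=8: → [11,14); WM=11
i=6 t=5 v=1: DROP (t<11-0); WM=11
i=7 t=10 v=2: DROP (t<11-0); WM=11
i=8 t=13 v=7: → [11,16); WM=13

[1,9)=2 [11,16)=2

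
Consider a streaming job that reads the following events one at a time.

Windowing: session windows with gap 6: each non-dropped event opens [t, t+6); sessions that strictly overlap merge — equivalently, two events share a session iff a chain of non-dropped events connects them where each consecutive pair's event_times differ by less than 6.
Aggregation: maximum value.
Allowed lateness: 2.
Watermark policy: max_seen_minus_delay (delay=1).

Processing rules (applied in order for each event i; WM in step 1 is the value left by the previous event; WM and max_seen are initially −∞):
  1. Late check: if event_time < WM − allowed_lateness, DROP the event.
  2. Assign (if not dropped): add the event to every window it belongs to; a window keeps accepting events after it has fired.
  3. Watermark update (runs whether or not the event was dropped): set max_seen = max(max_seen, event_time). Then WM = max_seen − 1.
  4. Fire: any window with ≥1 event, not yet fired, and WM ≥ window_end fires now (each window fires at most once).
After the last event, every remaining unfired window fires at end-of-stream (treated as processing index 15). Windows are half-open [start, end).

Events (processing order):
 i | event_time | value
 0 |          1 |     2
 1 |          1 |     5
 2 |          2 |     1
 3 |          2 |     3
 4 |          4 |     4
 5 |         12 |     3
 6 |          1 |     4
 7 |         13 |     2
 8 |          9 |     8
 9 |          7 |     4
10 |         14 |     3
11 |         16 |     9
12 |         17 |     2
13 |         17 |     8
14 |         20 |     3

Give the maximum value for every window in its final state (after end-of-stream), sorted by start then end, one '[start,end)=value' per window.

[1,10)=5 [12,26)=9

i=0 t=1 v=2: → [1,7); WM=0
i=1 t=1 v=5: → [1,7); WM=0
i=2 t=2 v=1: → [1,8); WM=1
i=3 t=2 v=3: → [1,8); WM=1
i=4 t=4 v=4: → [1,10); WM=3
i=5 t=12 v=3: → [12,18); WM=11
i=6 t=1 v=4: DROP (t<11-2); WM=11
i=7 t=13 v=2: → [12,19); WM=12
i=8 t=9 v=8: DROP (t<12-2); WM=12
i=9 t=7 v=4: DROP (t<12-2); WM=12
i=10 t=14 v=3: → [12,20); WM=13
i=11 t=16 v=9: → [12,22); WM=15
i=12 t=17 v=2: → [12,23); WM=16
i=13 t=17 v=8: → [12,23); WM=16
i=14 t=20 v=3: → [12,26); WM=19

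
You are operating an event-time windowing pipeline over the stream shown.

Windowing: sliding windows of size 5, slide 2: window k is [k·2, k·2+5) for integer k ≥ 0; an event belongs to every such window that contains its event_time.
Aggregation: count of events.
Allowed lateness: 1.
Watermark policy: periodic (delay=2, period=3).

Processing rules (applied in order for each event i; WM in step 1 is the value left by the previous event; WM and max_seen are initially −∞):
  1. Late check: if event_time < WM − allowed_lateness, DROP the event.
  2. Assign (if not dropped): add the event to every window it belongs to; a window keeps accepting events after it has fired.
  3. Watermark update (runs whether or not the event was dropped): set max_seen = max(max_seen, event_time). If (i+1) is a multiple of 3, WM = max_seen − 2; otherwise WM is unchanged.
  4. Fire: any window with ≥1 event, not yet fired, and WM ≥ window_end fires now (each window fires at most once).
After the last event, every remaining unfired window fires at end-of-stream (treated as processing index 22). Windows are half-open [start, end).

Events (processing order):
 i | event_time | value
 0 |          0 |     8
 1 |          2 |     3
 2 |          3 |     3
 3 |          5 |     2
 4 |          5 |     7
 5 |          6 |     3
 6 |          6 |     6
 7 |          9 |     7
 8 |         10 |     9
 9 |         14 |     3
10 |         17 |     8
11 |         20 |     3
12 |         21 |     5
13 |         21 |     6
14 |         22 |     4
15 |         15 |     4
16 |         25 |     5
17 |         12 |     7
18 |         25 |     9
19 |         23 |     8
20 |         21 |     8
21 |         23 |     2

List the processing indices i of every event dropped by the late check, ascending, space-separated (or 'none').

15 17 20

i=0 t=0 v=8: → [0,5); WM=−∞
i=1 t=2 v=3: → [2,7),[0,5); WM=−∞
i=2 t=3 v=3: → [2,7),[0,5); WM=1
i=3 t=5 v=2: → [4,9),[2,7); WM=1
i=4 t=5 v=7: → [4,9),[2,7); WM=1
i=5 t=6 v=3: → [6,11),[4,9),[2,7); WM=4
i=6 t=6 v=6: → [6,11),[4,9),[2,7); WM=4
i=7 t=9 v=7: → [8,13),[6,11); WM=4
i=8 t=10 v=9: → [10,15),[8,13),[6,11); WM=8; [0,5) fires=3 [2,7) fires=6
i=9 t=14 v=3: → [14,19),[12,17),[10,15); WM=8
i=10 t=17 v=8: → [16,21),[14,19); WM=8
i=11 t=20 v=3: → [20,25),[18,23),[16,21); WM=18; [4,9) fires=4 [6,11) fires=4 [8,13) fires=2 [10,15) fires=2 [12,17) fires=1
i=12 t=21 v=5: → [20,25),[18,23); WM=18
i=13 t=21 v=6: → [20,25),[18,23); WM=18
i=14 t=22 v=4: → [22,27),[20,25),[18,23); WM=20; [14,19) fires=2
i=15 t=15 v=4: DROP (t<20-1); WM=20
i=16 t=25 v=5: → [24,29),[22,27); WM=20
i=17 t=12 v=7: DROP (t<20-1); WM=23; [16,21) fires=2 [18,23) fires=4
i=18 t=25 v=9: → [24,29),[22,27); WM=23
i=19 t=23 v=8: → [22,27),[20,25); WM=23
i=20 t=21 v=8: DROP (t<23-1); WM=23
i=21 t=23 v=2: → [22,27),[20,25); WM=23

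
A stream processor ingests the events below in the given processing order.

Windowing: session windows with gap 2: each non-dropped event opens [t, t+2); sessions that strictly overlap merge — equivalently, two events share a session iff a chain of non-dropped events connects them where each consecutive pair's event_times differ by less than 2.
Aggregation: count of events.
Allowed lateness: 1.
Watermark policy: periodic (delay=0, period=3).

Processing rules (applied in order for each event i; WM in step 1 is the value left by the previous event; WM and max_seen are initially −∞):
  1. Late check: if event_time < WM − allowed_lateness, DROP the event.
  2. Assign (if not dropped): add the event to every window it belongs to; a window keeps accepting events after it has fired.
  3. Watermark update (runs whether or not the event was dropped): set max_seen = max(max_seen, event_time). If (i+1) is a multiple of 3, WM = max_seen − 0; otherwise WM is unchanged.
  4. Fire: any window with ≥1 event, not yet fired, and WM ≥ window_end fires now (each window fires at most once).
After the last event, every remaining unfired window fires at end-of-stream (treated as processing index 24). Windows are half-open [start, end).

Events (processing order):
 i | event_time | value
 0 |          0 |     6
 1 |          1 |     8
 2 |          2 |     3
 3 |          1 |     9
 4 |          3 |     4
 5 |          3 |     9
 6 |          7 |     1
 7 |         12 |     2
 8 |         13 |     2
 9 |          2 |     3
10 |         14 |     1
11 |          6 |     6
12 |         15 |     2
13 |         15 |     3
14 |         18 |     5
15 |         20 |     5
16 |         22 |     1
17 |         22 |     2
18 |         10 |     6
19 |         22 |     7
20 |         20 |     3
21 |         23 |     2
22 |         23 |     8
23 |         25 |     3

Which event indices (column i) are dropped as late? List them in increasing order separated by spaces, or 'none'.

9 11 18 20

i=0 t=0 v=6: → [0,2); WM=−∞
i=1 t=1 v=8: → [0,3); WM=−∞
i=2 t=2 v=3: → [0,4); WM=2
i=3 t=1 v=9: → [0,4); WM=2
i=4 t=3 v=4: → [0,5); WM=2
i=5 t=3 v=9: → [0,5); WM=3
i=6 t=7 v=1: → [7,9); WM=3
i=7 t=12 v=2: → [12,14); WM=3
i=8 t=13 v=2: → [12,15); WM=13
i=9 t=2 v=3: DROP (t<13-1); WM=13
i=10 t=14 v=1: → [12,16); WM=13
i=11 t=6 v=6: DROP (t<13-1); WM=14
i=12 t=15 v=2: → [12,17); WM=14
i=13 t=15 v=3: → [12,17); WM=14
i=14 t=18 v=5: → [18,20); WM=18
i=15 t=20 v=5: → [20,22); WM=18
i=16 t=22 v=1: → [22,24); WM=18
i=17 t=22 v=2: → [22,24); WM=22
i=18 t=10 v=6: DROP (t<22-1); WM=22
i=19 t=22 v=7: → [22,24); WM=22
i=20 t=20 v=3: DROP (t<22-1); WM=22
i=21 t=23 v=2: → [22,25); WM=22
i=22 t=23 v=8: → [22,25); WM=22
i=23 t=25 v=3: → [25,27); WM=25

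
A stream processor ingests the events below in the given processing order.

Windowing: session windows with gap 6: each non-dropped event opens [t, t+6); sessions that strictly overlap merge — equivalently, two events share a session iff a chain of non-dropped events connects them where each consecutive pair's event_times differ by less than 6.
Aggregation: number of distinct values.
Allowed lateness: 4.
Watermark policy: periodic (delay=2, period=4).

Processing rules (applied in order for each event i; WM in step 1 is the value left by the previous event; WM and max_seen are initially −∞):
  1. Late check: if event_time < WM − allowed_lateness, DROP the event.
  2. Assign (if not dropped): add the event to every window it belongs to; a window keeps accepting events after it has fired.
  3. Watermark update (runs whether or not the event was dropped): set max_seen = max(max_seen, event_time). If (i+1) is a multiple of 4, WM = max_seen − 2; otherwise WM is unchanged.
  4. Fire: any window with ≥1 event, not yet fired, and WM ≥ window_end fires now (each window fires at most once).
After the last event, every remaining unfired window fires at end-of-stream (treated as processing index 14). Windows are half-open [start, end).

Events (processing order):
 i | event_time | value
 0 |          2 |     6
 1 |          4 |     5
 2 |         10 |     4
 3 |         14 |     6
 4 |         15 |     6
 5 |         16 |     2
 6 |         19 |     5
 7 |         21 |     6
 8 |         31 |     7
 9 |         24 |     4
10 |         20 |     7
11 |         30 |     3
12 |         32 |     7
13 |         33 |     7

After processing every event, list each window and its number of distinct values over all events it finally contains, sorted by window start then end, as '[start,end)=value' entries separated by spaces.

[2,10)=2 [10,30)=5 [30,39)=2

i=0 t=2 v=6: → [2,8); WM=−∞
i=1 t=4 v=5: → [2,10); WM=−∞
i=2 t=10 v=4: → [10,16); WM=−∞
i=3 t=14 v=6: → [10,20); WM=12
i=4 t=15 v=6: → [10,21); WM=12
i=5 t=16 v=2: → [10,22); WM=12
i=6 t=19 v=5: → [10,25); WM=12
i=7 t=21 v=6: → [10,27); WM=19
i=8 t=31 v=7: → [31,37); WM=19
i=9 t=24 v=4: → [10,30); WM=19
i=10 t=20 v=7: → [10,30); WM=19
i=11 t=30 v=3: → [30,37); WM=29
i=12 t=32 v=7: → [30,38); WM=29
i=13 t=33 v=7: → [30,39); WM=29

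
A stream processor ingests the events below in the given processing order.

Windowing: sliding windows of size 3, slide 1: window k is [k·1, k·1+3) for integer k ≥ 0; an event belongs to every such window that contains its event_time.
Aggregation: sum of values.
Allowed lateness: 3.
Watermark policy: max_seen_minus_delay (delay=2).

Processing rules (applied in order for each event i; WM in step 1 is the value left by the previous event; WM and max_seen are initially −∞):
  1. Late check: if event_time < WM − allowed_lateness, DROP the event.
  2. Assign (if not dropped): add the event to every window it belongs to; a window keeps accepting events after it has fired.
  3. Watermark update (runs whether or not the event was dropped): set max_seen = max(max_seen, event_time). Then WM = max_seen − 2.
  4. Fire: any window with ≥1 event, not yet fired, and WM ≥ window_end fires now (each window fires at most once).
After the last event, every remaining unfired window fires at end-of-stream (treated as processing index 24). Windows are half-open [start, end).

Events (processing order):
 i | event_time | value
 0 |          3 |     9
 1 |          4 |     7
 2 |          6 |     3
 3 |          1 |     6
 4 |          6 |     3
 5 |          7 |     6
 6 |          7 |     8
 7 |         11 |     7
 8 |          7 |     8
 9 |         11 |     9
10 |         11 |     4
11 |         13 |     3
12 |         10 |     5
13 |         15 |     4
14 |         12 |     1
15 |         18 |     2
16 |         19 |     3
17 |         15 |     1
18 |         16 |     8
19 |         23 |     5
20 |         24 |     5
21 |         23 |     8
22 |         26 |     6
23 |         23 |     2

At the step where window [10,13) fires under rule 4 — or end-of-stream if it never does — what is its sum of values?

i=0 t=3 v=9: → [3,6),[2,5),[1,4); WM=1
i=1 t=4 v=7: → [4,7),[3,6),[2,5); WM=2
i=2 t=6 v=3: → [6,9),[5,8),[4,7); WM=4; [1,4) fires=9
i=3 t=1 v=6: → [1,4),[0,3); WM=4; [0,3) fires=6
i=4 t=6 v=3: → [6,9),[5,8),[4,7); WM=4
i=5 t=7 v=6: → [7,10),[6,9),[5,8); WM=5; [2,5) fires=16
i=6 t=7 v=8: → [7,10),[6,9),[5,8); WM=5
i=7 t=11 v=7: → [11,14),[10,13),[9,12); WM=9; [3,6) fires=16 [4,7) fires=13 [5,8) fires=20 [6,9) fires=20
i=8 t=7 v=8: → [7,10),[6,9),[5,8); WM=9
i=9 t=11 v=9: → [11,14),[10,13),[9,12); WM=9
i=10 t=11 v=4: → [11,14),[10,13),[9,12); WM=9
i=11 t=13 v=3: → [13,16),[12,15),[11,14); WM=11; [7,10) fires=22
i=12 t=10 v=5: → [10,13),[9,12),[8,11); WM=11; [8,11) fires=5
i=13 t=15 v=4: → [15,18),[14,17),[13,16); WM=13; [9,12) fires=25 [10,13) fires=25
i=14 t=12 v=1: → [12,15),[11,14),[10,13); WM=13
i=15 t=18 v=2: → [18,21),[17,20),[16,19); WM=16; [11,14) fires=24 [12,15) fires=4 [13,16) fires=7
i=16 t=19 v=3: → [19,22),[18,21),[17,20); WM=17; [14,17) fires=4
i=17 t=15 v=1: → [15,18),[14,17),[13,16); WM=17
i=18 t=16 v=8: → [16,19),[15,18),[14,17); WM=17
i=19 t=23 v=5: → [23,26),[22,25),[21,24); WM=21; [15,18) fires=13 [16,19) fires=10 [17,20) fires=5 [18,21) fires=5
i=20 t=24 v=5: → [24,27),[23,26),[22,25); WM=22; [19,22) fires=3
i=21 t=23 v=8: → [23,26),[22,25),[21,24); WM=22
i=22 t=26 v=6: → [26,29),[25,28),[24,27); WM=24; [21,24) fires=13
i=23 t=23 v=2: → [23,26),[22,25),[21,24); WM=24

25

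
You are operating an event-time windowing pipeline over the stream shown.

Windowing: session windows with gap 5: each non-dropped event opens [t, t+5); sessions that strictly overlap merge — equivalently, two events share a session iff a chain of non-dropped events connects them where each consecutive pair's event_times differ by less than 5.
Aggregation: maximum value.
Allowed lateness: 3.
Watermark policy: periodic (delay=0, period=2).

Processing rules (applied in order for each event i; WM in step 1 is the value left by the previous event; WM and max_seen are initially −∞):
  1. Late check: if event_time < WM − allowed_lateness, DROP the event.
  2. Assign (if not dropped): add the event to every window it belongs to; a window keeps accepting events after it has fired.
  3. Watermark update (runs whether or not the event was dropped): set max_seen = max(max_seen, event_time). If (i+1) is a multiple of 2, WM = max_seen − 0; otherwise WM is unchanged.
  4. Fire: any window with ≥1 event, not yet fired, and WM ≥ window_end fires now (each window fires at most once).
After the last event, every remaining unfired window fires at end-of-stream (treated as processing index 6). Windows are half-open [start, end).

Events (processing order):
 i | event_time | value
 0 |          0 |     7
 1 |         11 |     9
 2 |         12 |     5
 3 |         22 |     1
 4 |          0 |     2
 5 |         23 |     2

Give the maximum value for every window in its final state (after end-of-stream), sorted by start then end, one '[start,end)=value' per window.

i=0 t=0 v=7: → [0,5); WM=−∞
i=1 t=11 v=9: → [11,16); WM=11
i=2 t=12 v=5: → [11,17); WM=11
i=3 t=22 v=1: → [22,27); WM=22
i=4 t=0 v=2: DROP (t<22-3); WM=22
i=5 t=23 v=2: → [22,28); WM=23

[0,5)=7 [11,17)=9 [22,28)=2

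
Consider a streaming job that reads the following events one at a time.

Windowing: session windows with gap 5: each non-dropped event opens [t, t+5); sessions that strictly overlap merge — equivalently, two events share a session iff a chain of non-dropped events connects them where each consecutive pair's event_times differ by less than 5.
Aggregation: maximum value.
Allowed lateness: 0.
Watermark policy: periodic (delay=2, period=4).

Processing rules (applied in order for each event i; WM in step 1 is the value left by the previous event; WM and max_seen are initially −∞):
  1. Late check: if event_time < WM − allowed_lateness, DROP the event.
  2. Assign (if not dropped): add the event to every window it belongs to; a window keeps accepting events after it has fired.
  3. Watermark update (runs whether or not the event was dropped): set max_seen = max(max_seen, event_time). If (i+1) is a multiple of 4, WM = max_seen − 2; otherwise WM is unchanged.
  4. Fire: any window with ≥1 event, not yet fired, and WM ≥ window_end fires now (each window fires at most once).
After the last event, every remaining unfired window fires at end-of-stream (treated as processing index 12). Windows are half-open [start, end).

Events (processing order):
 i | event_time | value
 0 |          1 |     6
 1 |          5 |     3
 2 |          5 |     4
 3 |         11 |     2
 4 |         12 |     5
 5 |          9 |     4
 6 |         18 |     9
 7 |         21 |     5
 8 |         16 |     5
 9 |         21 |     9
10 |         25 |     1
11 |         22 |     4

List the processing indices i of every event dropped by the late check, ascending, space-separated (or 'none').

i=0 t=1 v=6: → [1,6); WM=−∞
i=1 t=5 v=3: → [1,10); WM=−∞
i=2 t=5 v=4: → [1,10); WM=−∞
i=3 t=11 v=2: → [11,16); WM=9
i=4 t=12 v=5: → [11,17); WM=9
i=5 t=9 v=4: → [1,17); WM=9
i=6 t=18 v=9: → [18,23); WM=9
i=7 t=21 v=5: → [18,26); WM=19
i=8 t=16 v=5: DROP (t<19-0); WM=19
i=9 t=21 v=9: → [18,26); WM=19
i=10 t=25 v=1: → [18,30); WM=19
i=11 t=22 v=4: → [18,30); WM=23

8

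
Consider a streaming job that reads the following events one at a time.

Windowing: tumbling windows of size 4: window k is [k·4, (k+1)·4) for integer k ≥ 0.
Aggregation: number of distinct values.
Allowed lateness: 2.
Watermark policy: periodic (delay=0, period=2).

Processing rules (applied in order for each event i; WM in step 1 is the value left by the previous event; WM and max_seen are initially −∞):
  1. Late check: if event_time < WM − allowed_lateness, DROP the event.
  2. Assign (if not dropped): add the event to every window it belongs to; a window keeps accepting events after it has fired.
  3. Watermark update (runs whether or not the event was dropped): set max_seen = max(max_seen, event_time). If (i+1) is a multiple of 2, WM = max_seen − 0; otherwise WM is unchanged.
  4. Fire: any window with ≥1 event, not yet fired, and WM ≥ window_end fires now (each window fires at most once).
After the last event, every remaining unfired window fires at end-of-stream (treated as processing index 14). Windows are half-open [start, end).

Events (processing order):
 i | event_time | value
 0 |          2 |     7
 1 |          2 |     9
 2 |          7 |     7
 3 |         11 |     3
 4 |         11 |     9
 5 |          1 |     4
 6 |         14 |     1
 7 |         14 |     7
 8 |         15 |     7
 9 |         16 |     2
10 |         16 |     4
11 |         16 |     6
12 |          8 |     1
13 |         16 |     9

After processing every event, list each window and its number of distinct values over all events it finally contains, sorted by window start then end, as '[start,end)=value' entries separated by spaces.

[0,4)=2 [4,8)=1 [8,12)=2 [12,16)=2 [16,20)=4

i=0 t=2 v=7: → [0,4); WM=−∞
i=1 t=2 v=9: → [0,4); WM=2
i=2 t=7 v=7: → [4,8); WM=2
i=3 t=11 v=3: → [8,12); WM=11; [0,4) fires=2 [4,8) fires=1
i=4 t=11 v=9: → [8,12); WM=11
i=5 t=1 v=4: DROP (t<11-2); WM=11
i=6 t=14 v=1: → [12,16); WM=11
i=7 t=14 v=7: → [12,16); WM=14; [8,12) fires=2
i=8 t=15 v=7: → [12,16); WM=14
i=9 t=16 v=2: → [16,20); WM=16; [12,16) fires=2
i=10 t=16 v=4: → [16,20); WM=16
i=11 t=16 v=6: → [16,20); WM=16
i=12 t=8 v=1: DROP (t<16-2); WM=16
i=13 t=16 v=9: → [16,20); WM=16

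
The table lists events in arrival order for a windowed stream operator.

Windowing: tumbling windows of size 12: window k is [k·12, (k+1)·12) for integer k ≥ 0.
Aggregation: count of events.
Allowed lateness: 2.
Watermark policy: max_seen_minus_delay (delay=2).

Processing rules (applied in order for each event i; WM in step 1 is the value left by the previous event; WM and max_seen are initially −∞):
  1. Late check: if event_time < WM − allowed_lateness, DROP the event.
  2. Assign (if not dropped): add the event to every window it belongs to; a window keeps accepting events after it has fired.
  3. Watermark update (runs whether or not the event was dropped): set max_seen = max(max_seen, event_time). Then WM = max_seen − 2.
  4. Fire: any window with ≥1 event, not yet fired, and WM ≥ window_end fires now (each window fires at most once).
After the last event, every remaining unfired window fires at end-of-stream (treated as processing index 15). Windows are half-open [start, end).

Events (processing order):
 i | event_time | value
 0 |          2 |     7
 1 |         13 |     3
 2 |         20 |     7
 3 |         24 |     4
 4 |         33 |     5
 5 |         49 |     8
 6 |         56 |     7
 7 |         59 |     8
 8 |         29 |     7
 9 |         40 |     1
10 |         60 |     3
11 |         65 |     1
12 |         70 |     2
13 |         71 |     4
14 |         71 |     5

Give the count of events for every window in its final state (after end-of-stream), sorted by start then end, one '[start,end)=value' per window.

i=0 t=2 v=7: → [0,12); WM=0
i=1 t=13 v=3: → [12,24); WM=11
i=2 t=20 v=7: → [12,24); WM=18; [0,12) fires=1
i=3 t=24 v=4: → [24,36); WM=22
i=4 t=33 v=5: → [24,36); WM=31; [12,24) fires=2
i=5 t=49 v=8: → [48,60); WM=47; [24,36) fires=2
i=6 t=56 v=7: → [48,60); WM=54
i=7 t=59 v=8: → [48,60); WM=57
i=8 t=29 v=7: DROP (t<57-2); WM=57
i=9 t=40 v=1: DROP (t<57-2); WM=57
i=10 t=60 v=3: → [60,72); WM=58
i=11 t=65 v=1: → [60,72); WM=63; [48,60) fires=3
i=12 t=70 v=2: → [60,72); WM=68
i=13 t=71 v=4: → [60,72); WM=69
i=14 t=71 v=5: → [60,72); WM=69

[0,12)=1 [12,24)=2 [24,36)=2 [48,60)=3 [60,72)=5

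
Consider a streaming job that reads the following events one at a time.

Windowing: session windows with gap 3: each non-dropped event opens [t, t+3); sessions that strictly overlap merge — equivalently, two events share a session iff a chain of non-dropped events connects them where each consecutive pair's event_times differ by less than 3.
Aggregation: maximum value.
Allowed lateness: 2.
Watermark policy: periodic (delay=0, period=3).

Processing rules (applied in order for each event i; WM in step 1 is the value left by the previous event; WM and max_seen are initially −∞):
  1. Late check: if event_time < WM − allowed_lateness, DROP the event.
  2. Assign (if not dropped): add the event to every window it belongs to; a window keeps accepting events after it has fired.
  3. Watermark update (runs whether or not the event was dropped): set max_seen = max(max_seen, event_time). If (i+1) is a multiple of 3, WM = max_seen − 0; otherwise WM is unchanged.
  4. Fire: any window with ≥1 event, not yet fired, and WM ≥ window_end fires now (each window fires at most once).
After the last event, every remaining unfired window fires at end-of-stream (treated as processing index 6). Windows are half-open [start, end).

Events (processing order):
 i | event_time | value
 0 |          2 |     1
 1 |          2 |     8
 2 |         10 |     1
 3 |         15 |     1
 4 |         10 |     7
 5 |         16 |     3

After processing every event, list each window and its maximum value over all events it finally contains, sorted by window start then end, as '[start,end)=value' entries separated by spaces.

i=0 t=2 v=1: → [2,5); WM=−∞
i=1 t=2 v=8: → [2,5); WM=−∞
i=2 t=10 v=1: → [10,13); WM=10
i=3 t=15 v=1: → [15,18); WM=10
i=4 t=10 v=7: → [10,13); WM=10
i=5 t=16 v=3: → [15,19); WM=16

[2,5)=8 [10,13)=7 [15,19)=3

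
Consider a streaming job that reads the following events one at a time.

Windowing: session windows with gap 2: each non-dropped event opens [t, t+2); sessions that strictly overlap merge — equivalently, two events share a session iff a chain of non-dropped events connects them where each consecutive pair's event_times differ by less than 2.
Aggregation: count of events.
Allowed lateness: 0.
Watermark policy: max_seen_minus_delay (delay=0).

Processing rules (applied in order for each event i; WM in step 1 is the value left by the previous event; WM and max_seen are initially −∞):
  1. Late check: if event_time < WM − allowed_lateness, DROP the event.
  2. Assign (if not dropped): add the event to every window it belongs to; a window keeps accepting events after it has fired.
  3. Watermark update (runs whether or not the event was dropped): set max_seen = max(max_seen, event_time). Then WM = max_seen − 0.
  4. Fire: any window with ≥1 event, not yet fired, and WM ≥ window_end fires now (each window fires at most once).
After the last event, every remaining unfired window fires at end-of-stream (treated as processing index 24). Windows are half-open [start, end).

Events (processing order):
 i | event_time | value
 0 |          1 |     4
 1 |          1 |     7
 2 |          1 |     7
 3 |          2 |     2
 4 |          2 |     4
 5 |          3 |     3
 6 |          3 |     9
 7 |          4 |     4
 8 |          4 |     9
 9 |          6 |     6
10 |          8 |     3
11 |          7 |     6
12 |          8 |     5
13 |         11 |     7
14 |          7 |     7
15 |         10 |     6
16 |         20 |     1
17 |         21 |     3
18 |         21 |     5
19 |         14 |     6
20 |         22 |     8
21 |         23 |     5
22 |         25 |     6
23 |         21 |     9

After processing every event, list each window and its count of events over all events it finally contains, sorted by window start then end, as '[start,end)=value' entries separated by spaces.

[1,6)=9 [6,8)=1 [8,10)=2 [11,13)=1 [20,25)=5 [25,27)=1

i=0 t=1 v=4: → [1,3); WM=1
i=1 t=1 v=7: → [1,3); WM=1
i=2 t=1 v=7: → [1,3); WM=1
i=3 t=2 v=2: → [1,4); WM=2
i=4 t=2 v=4: → [1,4); WM=2
i=5 t=3 v=3: → [1,5); WM=3
i=6 t=3 v=9: → [1,5); WM=3
i=7 t=4 v=4: → [1,6); WM=4
i=8 t=4 v=9: → [1,6); WM=4
i=9 t=6 v=6: → [6,8); WM=6
i=10 t=8 v=3: → [8,10); WM=8
i=11 t=7 v=6: DROP (t<8-0); WM=8
i=12 t=8 v=5: → [8,10); WM=8
i=13 t=11 v=7: → [11,13); WM=11
i=14 t=7 v=7: DROP (t<11-0); WM=11
i=15 t=10 v=6: DROP (t<11-0); WM=11
i=16 t=20 v=1: → [20,22); WM=20
i=17 t=21 v=3: → [20,23); WM=21
i=18 t=21 v=5: → [20,23); WM=21
i=19 t=14 v=6: DROP (t<21-0); WM=21
i=20 t=22 v=8: → [20,24); WM=22
i=21 t=23 v=5: → [20,25); WM=23
i=22 t=25 v=6: → [25,27); WM=25
i=23 t=21 v=9: DROP (t<25-0); WM=25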